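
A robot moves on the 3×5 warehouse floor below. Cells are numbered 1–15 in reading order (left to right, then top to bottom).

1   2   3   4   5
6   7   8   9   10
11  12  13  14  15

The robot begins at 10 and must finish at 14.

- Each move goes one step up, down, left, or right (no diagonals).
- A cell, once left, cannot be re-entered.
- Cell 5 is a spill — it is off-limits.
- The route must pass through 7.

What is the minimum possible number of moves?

Any route passes through 7 somewhere between 10 and 14. Summing Manhattan distances along the two legs (10 → 7 → 14) gives a lower bound of 3 + 3 = 6 moves.
A route of 6 moves achieves this: 10 → 9 → 8 → 7 → 12 → 13 → 14.
Since 6 matches the lower bound, it is optimal.

6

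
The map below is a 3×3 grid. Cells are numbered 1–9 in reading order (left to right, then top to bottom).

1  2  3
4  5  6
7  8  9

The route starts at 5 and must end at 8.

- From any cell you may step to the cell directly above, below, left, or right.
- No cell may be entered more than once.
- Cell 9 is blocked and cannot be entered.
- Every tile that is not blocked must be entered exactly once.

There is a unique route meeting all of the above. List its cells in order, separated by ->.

Need to visit all 8 open cells exactly once, starting at 5 and ending at 8.
Cell 6 has only two open neighbours (3 and 5), so the path must pass straight through it: one of those is the cell it's entered from and the other is where it exits.
Route from 5: right to 6, up to 3, 2× left (reaching 1), 2× down (reaching 7), right to 8 — 7 moves in all.
Check: all 8 open cells covered.

5 -> 6 -> 3 -> 2 -> 1 -> 4 -> 7 -> 8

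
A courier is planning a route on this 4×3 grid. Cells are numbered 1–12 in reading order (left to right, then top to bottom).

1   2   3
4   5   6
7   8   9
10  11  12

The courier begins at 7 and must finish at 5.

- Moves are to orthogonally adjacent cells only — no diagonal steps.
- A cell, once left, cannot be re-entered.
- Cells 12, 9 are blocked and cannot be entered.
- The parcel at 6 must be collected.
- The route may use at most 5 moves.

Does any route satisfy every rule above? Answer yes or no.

no

Exhausting the options from 7, every branch either dead-ends against blocked cells, would have to re-enter a cell already used, runs past the 5-move limit, or reaches the goal with a constraint still unmet.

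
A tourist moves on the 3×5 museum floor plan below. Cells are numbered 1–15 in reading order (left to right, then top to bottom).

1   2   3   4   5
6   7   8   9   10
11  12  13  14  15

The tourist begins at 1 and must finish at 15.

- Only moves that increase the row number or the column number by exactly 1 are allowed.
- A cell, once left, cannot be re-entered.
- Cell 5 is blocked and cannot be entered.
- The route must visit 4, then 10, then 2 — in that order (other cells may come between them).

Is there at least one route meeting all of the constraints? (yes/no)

no

2 lies above 10, so going from 10 to 2 would need an upward move — but moves only go right/down, so 10 cannot be visited before 2.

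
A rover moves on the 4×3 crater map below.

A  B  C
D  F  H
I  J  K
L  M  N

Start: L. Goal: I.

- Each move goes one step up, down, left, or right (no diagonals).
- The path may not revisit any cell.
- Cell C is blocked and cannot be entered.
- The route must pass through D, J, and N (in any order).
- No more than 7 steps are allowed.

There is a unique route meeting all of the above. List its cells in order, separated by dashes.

L - M - N - K - J - F - D - I

The budget equals the shortest possible length, so every move has to be on a shortest route through the required cells.
Route from L: right 2 to N, up 1 to K, left 1 to J, up 1 to F, left 1 to D, down 1 to I — 7 moves in all.
Check: all required cells visited; 7 ≤ 7 moves.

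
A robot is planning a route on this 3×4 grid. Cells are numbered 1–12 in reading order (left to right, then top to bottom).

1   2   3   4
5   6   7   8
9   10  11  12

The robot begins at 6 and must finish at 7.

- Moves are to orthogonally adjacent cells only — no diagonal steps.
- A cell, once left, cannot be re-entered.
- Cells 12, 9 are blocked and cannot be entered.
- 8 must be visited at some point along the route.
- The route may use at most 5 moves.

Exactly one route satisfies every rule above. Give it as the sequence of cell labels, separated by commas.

The 5-move cap with required stops at 8 leaves no slack for detours.
Route from 6: up 1 to 2, right 2 to 4, down 1 to 8, left 1 to 7 — 5 moves in all.
Check: all required cells visited; 5 ≤ 5 moves.

6, 2, 3, 4, 8, 7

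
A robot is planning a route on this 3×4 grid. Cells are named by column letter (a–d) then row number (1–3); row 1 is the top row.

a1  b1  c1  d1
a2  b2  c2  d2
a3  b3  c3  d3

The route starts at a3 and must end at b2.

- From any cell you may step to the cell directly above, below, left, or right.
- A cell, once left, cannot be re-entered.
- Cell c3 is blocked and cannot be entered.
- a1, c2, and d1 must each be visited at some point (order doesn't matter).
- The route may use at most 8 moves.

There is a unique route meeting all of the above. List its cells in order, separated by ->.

The 8-move cap with required stops at a1, c2, d1 leaves no slack for detours.
Route from a3: 2× up (reaching a1), 3× right (reaching d1), down to d2, 2× left (reaching b2) — 8 moves in all.
Check: all required cells visited; 8 ≤ 8 moves.

a3 -> a2 -> a1 -> b1 -> c1 -> d1 -> d2 -> c2 -> b2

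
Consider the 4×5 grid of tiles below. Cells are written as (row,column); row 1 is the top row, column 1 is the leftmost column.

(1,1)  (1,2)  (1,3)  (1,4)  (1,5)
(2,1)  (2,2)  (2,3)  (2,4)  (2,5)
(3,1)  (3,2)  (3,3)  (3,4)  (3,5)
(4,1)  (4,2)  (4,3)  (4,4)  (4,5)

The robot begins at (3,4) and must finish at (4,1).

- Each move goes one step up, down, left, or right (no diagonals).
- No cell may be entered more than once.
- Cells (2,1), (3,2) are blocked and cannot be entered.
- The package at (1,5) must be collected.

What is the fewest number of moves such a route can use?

10

Any route passes through (1,5) somewhere between (3,4) and (4,1). Summing Manhattan distances along the two legs ((3,4) → (1,5) → (4,1)) gives a lower bound of 3 + 7 = 10 moves.
A route of 10 moves achieves this: (3,4) → (2,4) → (1,4) → (1,5) → (2,5) → (3,5) → (4,5) → (4,4) → (4,3) → (4,2) → (4,1).
Since 10 matches the lower bound, it is optimal.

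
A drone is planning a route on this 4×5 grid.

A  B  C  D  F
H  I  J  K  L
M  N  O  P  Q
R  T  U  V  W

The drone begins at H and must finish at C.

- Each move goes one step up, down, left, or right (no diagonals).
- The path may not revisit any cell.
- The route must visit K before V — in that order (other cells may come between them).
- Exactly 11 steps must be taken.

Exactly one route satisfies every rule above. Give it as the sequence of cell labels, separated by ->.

The waypoints must appear in the order K, V, with no cell reused.
Route from H: right 3 to K, down 2 to V, right 1 to W, up 3 to F, left 2 to C — 11 moves in all.
Check: order respected (K at step 3, V at step 5); 11 moves as required.

H -> I -> J -> K -> P -> V -> W -> Q -> L -> F -> D -> C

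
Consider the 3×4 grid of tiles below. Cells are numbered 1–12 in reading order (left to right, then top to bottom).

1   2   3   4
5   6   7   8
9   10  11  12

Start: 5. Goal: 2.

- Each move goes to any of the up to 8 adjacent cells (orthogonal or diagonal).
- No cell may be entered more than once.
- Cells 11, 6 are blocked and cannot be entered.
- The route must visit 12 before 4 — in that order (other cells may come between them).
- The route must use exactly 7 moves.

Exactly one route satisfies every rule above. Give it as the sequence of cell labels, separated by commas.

5, 10, 7, 12, 8, 4, 3, 2

The waypoints must appear in the order 12, 4, with no cell reused.
Route from 5: down-right to 10, up-right to 7, down-right to 12, 2× up (reaching 4), 2× left (reaching 2) — 7 moves in all.
Check: order respected (12 at step 3, 4 at step 5); 7 moves as required.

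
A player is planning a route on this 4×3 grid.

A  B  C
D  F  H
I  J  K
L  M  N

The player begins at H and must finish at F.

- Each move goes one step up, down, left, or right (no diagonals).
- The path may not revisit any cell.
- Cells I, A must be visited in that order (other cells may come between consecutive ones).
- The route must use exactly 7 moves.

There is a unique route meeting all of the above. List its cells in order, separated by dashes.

H - K - J - I - D - A - B - F

The waypoints must appear in the order I, A, with no cell reused.
Route from H: down to K, 2× left (reaching I), 2× up (reaching A), right to B, down to F — 7 moves in all.
Check: order respected (I at step 3, A at step 5); 7 moves as required.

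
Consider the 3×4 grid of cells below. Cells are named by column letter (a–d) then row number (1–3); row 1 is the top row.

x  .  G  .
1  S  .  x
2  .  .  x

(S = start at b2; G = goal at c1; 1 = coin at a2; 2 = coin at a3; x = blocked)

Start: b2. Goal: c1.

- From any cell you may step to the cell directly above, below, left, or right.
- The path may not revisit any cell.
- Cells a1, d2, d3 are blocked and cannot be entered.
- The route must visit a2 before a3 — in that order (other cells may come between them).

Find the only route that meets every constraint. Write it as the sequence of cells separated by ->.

b2 -> a2 -> a3 -> b3 -> c3 -> c2 -> c1

The waypoints must appear in the order a2, a3, with no cell reused.
Route from b2: left 1 to a2, down 1 to a3, right 2 to c3, up 2 to c1 — 6 moves in all.
Check: order respected (1 at step 1, 2 at step 2).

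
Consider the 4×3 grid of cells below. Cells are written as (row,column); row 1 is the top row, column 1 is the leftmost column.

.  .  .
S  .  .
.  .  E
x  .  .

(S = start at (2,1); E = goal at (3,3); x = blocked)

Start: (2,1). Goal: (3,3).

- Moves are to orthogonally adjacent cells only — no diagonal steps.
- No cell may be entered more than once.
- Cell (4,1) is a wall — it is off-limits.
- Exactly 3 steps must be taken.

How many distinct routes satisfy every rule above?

3

Need simple routes of exactly 3 moves from (2,1) to (3,3) (Manhattan distance 3, so 0 moves are spent on a detour and 0 undoing it).
Enumerating: (2,1) (3,1) (3,2) (3,3) | (2,1) (2,2) (3,2) (3,3) | (2,1) (2,2) (2,3) (3,3).
That gives 3 routes.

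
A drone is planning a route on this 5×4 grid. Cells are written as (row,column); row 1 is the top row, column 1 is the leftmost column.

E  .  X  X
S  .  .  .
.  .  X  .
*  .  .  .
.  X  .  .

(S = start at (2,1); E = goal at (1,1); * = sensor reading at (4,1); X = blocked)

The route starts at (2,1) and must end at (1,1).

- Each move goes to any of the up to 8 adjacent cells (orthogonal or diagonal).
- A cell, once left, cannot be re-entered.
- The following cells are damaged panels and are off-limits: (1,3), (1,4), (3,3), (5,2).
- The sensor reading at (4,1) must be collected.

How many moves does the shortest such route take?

Any route passes through (4,1) somewhere between (2,1) and (1,1). Summing Chebyshev distances along the two legs ((2,1) → (4,1) → (1,1)) gives a lower bound of 2 + 3 = 5 moves.
A route of 5 moves achieves this: (2,1) → (3,1) → (4,1) → (3,2) → (2,2) → (1,1).
Since 5 matches the lower bound, it is optimal.

5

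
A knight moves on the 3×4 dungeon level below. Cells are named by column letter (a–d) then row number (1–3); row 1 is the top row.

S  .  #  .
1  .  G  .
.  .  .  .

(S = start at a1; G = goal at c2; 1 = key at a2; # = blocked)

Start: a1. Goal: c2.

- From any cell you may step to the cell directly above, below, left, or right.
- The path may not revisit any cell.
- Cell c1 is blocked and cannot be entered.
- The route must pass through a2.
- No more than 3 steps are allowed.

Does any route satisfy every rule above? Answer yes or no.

One route that works: a1 → a2 → b2 → c2.

yes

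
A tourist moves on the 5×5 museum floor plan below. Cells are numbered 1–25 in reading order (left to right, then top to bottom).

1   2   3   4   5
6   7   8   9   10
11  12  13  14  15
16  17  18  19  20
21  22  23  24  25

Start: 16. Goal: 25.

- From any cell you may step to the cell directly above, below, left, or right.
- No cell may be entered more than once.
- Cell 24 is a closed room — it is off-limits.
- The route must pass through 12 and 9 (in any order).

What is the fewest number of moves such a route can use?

9

Any route passes through 12 and 9 in some order between 16 and 25. Summing Manhattan distances along each leg and taking the cheapest ordering (16 → 12 → 9 → 25) gives a lower bound of 2 + 3 + 4 = 9 moves.
A route of 9 moves achieves this: 16 → 11 → 12 → 7 → 8 → 9 → 14 → 19 → 20 → 25.
Since 9 matches the lower bound, it is optimal.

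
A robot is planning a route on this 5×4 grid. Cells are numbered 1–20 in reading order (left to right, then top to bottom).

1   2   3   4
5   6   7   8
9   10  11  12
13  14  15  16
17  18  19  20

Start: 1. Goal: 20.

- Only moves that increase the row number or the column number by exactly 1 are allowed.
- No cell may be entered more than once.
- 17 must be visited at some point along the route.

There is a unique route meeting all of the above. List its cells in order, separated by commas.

Moves only go right or down, so the column and row indices never decrease.
Route from 1: down 4 to 17, right 3 to 20 — 7 moves in all.
Check: all required cells visited.

1, 5, 9, 13, 17, 18, 19, 20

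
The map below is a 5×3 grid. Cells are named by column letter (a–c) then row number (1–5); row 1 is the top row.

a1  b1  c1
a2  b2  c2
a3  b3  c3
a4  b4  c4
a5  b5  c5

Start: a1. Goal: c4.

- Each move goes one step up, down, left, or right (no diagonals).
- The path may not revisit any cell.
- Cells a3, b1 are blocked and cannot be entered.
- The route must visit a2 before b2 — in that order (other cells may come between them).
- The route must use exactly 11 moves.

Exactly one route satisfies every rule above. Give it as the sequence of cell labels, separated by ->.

a1 -> a2 -> b2 -> c2 -> c3 -> b3 -> b4 -> a4 -> a5 -> b5 -> c5 -> c4

The waypoints must appear in the order a2, b2, with no cell reused.
Route from a1: down to a2, 2× right (reaching c2), down to c3, left to b3, down to b4, left to a4, down to a5, 2× right (reaching c5), up to c4 — 11 moves in all.
Check: order respected (a2 at step 1, b2 at step 2); 11 moves as required.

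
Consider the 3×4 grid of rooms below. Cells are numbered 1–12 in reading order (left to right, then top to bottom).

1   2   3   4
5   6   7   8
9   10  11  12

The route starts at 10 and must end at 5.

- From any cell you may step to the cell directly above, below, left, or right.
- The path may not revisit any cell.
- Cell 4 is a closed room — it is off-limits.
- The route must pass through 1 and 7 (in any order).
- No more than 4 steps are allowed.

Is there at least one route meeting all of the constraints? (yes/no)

Even ignoring the no-revisit rule, getting from 10 to 5, taking the cheapest ordering 10 → 7 → 1 → 5 needs at least 2 + 3 + 1 = 6 moves (Manhattan distance per leg), which exceeds the 4-move limit.

no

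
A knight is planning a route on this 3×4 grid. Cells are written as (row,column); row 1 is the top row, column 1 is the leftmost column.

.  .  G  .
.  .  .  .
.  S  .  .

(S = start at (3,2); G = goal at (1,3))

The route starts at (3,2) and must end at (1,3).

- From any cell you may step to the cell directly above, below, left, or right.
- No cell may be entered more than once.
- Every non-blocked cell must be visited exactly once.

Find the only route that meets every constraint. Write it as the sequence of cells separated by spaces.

Need to visit all 12 open cells exactly once, starting at (3,2) and ending at (1,3).
Route from (3,2): left 1 to (3,1), up 2 to (1,1), right 1 to (1,2), down 1 to (2,2), right 1 to (2,3), down 1 to (3,3), right 1 to (3,4), up 2 to (1,4), left 1 to (1,3) — 11 moves in all.
Check: all 12 open cells covered.

(3,2) (3,1) (2,1) (1,1) (1,2) (2,2) (2,3) (3,3) (3,4) (2,4) (1,4) (1,3)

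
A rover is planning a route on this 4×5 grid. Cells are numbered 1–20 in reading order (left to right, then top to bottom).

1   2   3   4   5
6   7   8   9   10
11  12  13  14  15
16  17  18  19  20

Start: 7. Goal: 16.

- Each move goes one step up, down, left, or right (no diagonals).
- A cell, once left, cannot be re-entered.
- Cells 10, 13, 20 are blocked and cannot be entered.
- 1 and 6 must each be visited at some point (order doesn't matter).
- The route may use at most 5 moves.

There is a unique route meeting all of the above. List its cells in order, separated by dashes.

7 - 2 - 1 - 6 - 11 - 16

The budget equals the shortest possible length, so every move has to be on a shortest route through the required cells.
Route from 7: up 1 to 2, left 1 to 1, down 3 to 16 — 5 moves in all.
Check: all required cells visited; 5 ≤ 5 moves.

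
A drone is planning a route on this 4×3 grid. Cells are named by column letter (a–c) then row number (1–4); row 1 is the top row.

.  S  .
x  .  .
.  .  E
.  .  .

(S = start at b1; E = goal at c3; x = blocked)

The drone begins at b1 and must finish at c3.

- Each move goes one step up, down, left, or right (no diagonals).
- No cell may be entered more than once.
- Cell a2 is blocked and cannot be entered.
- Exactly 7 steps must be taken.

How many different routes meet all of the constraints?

Need simple routes of exactly 7 moves from b1 to c3 (Manhattan distance 3, so 2 moves are spent on a detour and 2 undoing it).
Enumerating: b1 b2 b3 a3 a4 b4 c4 c3 | b1 c1 c2 b2 b3 b4 c4 c3.
That gives 2 routes.

2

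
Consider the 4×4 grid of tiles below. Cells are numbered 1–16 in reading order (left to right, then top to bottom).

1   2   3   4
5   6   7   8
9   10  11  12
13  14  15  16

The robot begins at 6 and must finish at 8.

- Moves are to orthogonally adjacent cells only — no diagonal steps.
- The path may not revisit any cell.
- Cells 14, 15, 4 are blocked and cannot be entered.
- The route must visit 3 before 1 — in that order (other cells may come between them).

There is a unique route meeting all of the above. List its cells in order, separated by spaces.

6 7 3 2 1 5 9 10 11 12 8

The waypoints must appear in the order 3, 1, with no cell reused.
Route from 6: right to 7, up to 3, 2× left (reaching 1), 2× down (reaching 9), 3× right (reaching 12), up to 8 — 10 moves in all.
Check: order respected (3 at step 2, 1 at step 4).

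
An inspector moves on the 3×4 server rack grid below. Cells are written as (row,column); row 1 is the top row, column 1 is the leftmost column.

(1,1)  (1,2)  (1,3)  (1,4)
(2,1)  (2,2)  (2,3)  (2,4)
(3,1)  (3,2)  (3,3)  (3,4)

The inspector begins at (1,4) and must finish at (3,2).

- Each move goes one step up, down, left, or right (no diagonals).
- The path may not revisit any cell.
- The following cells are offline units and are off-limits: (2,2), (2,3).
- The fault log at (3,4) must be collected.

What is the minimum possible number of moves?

Any route passes through (3,4) somewhere between (1,4) and (3,2). Summing Manhattan distances along the two legs ((1,4) → (3,4) → (3,2)) gives a lower bound of 2 + 2 = 4 moves.
A route of 4 moves achieves this: (1,4) → (2,4) → (3,4) → (3,3) → (3,2).
Since 4 matches the lower bound, it is optimal.

4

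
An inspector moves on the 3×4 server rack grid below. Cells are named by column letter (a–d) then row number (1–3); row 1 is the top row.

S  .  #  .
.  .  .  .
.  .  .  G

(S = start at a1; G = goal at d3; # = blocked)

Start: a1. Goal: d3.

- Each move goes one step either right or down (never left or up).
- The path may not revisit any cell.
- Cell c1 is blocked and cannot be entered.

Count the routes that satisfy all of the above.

7

A right/down-only route from a1 to d3 makes exactly 2 down-moves and 3 right-moves in some order.
With no other constraints that would be C(5,2) = 10 routes.
Subtract routes through each blocked cell (inclusion–exclusion for overlaps): − through c1: 3 → 7.
That gives 7 routes.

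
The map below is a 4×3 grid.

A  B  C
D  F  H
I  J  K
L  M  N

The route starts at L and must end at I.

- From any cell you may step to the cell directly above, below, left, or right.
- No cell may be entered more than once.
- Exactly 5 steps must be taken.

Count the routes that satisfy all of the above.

Need simple routes of exactly 5 moves from L to I (Manhattan distance 1, so 2 moves are spent on a detour and 2 undoing it).
Enumerating: L M J F D I | L M N K J I.
That gives 2 routes.

2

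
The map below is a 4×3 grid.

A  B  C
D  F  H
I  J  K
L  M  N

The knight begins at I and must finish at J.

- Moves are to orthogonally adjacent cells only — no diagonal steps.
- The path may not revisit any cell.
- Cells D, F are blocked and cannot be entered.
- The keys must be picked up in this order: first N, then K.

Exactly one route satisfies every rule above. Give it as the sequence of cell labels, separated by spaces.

I L M N K J

The waypoints must appear in the order N, K, with no cell reused.
Route from I: down to L, 2× right (reaching N), up to K, left to J — 5 moves in all.
Check: order respected (N at step 3, K at step 4).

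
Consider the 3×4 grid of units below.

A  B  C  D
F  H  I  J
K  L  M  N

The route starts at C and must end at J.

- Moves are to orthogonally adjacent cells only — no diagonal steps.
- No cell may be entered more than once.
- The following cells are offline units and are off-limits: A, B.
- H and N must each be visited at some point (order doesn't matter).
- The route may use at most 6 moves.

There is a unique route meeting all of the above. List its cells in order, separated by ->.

Any route must reach H and N and still end at J within 6 moves, so the order of the required stops is forced.
Route from C: down 1 to I, left 1 to H, down 1 to L, right 2 to N, up 1 to J — 6 moves in all.
Check: all required cells visited; 6 ≤ 6 moves.

C -> I -> H -> L -> M -> N -> J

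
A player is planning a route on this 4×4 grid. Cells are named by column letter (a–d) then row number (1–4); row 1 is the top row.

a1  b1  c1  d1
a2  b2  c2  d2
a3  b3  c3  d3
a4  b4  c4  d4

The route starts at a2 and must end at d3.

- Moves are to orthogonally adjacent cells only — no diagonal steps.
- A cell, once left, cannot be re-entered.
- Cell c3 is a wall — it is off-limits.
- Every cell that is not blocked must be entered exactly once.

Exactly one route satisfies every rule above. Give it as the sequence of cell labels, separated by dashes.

a2 - a1 - b1 - c1 - d1 - d2 - c2 - b2 - b3 - a3 - a4 - b4 - c4 - d4 - d3

Need to visit all 15 open cells exactly once, starting at a2 and ending at d3.
Route from a2: up 1 to a1, right 3 to d1, down 1 to d2, left 2 to b2, down 1 to b3, left 1 to a3, down 1 to a4, right 3 to d4, up 1 to d3 — 14 moves in all.
Check: all 15 open cells covered.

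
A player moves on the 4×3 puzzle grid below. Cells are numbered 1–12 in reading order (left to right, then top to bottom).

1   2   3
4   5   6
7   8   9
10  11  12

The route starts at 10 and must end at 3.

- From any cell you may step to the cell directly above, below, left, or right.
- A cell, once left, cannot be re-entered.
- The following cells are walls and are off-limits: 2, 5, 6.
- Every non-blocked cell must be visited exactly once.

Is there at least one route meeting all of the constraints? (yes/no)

no

Cell 1 has only one open neighbour but is neither the start nor the goal, so a Hamiltonian route would have to both enter and leave it through the same neighbour — impossible without revisiting.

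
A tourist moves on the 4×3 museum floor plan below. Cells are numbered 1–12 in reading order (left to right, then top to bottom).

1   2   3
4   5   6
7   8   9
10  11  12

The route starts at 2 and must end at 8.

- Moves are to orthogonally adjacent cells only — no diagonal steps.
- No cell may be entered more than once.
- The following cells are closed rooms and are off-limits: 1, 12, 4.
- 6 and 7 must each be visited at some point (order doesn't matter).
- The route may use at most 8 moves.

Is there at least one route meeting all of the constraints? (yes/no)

Every way from 2 to 7 runs through 8 — but 8 is where the route must end, so it would be entered once on the way to 7 and again at the finish.

no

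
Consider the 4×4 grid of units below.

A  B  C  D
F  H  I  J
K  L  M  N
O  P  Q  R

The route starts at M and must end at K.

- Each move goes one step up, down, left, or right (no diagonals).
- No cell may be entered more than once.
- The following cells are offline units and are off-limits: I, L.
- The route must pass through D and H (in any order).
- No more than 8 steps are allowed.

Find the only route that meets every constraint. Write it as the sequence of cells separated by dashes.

The budget equals the shortest possible length, so every move has to be on a shortest route through the required cells.
Route from M: right to N, 2× up (reaching D), 2× left (reaching B), down to H, left to F, down to K — 8 moves in all.
Check: all required cells visited; 8 ≤ 8 moves.

M - N - J - D - C - B - H - F - K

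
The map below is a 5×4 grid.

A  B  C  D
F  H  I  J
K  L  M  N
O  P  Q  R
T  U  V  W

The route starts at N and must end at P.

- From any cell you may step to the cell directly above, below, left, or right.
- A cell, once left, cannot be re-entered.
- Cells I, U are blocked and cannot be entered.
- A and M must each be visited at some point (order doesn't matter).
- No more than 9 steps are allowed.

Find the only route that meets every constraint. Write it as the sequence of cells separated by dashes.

N - M - L - H - B - A - F - K - O - P

The budget equals the shortest possible length, so every move has to be on a shortest route through the required cells.
Route from N: 2× left (reaching L), 2× up (reaching B), left to A, 3× down (reaching O), right to P — 9 moves in all.
Check: all required cells visited; 9 ≤ 9 moves.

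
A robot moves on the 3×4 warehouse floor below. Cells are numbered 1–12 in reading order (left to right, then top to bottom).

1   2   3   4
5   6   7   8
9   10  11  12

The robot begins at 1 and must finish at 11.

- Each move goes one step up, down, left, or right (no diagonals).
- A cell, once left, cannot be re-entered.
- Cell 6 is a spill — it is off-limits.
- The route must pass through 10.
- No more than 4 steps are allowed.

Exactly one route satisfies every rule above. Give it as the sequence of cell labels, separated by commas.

The budget equals the shortest possible length, so every move has to be on a shortest route through the required cells.
Route from 1: 2× down (reaching 9), 2× right (reaching 11) — 4 moves in all.
Check: all required cells visited; 4 ≤ 4 moves.

1, 5, 9, 10, 11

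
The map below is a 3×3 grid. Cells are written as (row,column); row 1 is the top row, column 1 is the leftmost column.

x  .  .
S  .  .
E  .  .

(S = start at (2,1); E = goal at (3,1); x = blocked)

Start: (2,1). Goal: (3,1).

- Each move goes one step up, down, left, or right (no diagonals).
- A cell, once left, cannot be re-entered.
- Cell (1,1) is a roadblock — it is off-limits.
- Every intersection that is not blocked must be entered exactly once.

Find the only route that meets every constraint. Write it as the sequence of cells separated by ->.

Need to visit all 8 open cells exactly once, starting at (2,1) and ending at (3,1).
Cell (1,2) has only two open neighbours ((2,2) and (1,3)), so the path must pass straight through it: one of those is the cell it's entered from and the other is where it exits.
Route from (2,1): right 1 to (2,2), up 1 to (1,2), right 1 to (1,3), down 2 to (3,3), left 2 to (3,1) — 7 moves in all.
Check: all 8 open cells covered.

(2,1) -> (2,2) -> (1,2) -> (1,3) -> (2,3) -> (3,3) -> (3,2) -> (3,1)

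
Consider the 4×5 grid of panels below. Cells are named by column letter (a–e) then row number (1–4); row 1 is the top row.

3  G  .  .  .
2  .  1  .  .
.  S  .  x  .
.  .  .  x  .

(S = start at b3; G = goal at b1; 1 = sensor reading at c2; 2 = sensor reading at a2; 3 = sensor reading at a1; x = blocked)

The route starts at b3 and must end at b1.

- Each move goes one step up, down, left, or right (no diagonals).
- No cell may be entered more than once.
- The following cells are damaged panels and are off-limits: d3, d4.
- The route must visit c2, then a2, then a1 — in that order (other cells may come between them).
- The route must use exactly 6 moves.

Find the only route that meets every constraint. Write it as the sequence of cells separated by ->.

The waypoints must appear in the order c2, a2, a1, with no cell reused.
Route from b3: right to c3, up to c2, 2× left (reaching a2), up to a1, right to b1 — 6 moves in all.
Check: order respected (1 at step 2, 2 at step 4, 3 at step 5); 6 moves as required.

b3 -> c3 -> c2 -> b2 -> a2 -> a1 -> b1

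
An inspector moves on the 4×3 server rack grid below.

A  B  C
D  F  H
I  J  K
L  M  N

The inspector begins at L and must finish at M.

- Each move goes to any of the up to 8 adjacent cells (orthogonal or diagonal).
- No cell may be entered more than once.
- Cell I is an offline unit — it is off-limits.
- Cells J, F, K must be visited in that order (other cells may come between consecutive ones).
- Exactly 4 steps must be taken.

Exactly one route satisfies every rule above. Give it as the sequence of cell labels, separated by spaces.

The waypoints must appear in the order J, F, K, with no cell reused.
Route from L: up-right 1 to J, up 1 to F, down-right 1 to K, down-left 1 to M — 4 moves in all.
Check: order respected (J at step 1, F at step 2, K at step 3); 4 moves as required.

L J F K M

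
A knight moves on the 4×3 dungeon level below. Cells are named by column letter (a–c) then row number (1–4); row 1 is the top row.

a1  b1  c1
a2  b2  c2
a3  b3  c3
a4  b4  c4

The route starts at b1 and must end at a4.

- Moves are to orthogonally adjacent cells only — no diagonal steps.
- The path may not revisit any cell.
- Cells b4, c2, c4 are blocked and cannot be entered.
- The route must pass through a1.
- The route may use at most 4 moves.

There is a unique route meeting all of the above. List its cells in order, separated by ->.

The 4-move cap with required stops at a1 leaves no slack for detours.
Route from b1: left 1 to a1, down 3 to a4 — 4 moves in all.
Check: all required cells visited; 4 ≤ 4 moves.

b1 -> a1 -> a2 -> a3 -> a4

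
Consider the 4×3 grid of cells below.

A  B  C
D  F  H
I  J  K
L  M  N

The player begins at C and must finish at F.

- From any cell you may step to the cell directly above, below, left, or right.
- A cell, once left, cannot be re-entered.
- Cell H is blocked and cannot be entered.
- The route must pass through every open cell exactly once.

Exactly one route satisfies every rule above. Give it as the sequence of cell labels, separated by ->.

Need to visit all 11 open cells exactly once, starting at C and ending at F.
Cell L has only two open neighbours (I and M), so the path must pass straight through it: one of those is the cell it's entered from and the other is where it exits.
Route from C: 2× left (reaching A), 3× down (reaching L), 2× right (reaching N), up to K, left to J, up to F — 10 moves in all.
Check: all 11 open cells covered.

C -> B -> A -> D -> I -> L -> M -> N -> K -> J -> F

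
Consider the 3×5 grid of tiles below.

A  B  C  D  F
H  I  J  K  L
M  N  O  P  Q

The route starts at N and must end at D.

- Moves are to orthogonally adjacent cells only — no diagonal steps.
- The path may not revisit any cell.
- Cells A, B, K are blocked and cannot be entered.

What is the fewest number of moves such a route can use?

The Manhattan distance from N to D is |3−1| + |2−4| = 4, so at least 4 moves are needed.
A route of 4 moves achieves this: N → I → J → C → D.
Since 4 matches the lower bound, it is optimal.

4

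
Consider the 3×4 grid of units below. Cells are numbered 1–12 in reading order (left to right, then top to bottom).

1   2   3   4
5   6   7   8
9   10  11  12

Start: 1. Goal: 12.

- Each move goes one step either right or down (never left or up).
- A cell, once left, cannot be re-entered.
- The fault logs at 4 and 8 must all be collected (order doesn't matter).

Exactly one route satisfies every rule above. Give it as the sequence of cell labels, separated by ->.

1 -> 2 -> 3 -> 4 -> 8 -> 12

Moves only go right or down, so the column and row indices never decrease.
Route from 1: 3× right (reaching 4), 2× down (reaching 12) — 5 moves in all.
Check: all required cells visited.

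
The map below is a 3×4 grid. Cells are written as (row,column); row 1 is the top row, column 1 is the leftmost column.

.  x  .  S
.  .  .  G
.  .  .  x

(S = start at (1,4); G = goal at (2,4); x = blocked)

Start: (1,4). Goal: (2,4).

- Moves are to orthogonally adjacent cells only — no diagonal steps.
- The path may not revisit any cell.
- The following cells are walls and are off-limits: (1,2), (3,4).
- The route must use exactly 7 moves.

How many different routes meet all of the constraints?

Need simple routes of exactly 7 moves from (1,4) to (2,4) (Manhattan distance 1, so 3 moves are spent on a detour and 3 undoing it).
No route satisfies every constraint, so the count is 0.

0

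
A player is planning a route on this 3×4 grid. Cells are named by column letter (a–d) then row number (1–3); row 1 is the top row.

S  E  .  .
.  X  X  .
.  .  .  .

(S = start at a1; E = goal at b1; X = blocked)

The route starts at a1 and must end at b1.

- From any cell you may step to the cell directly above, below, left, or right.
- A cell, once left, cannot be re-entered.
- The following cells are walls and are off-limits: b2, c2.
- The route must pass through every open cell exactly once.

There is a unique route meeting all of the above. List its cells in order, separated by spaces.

Need to visit all 10 open cells exactly once, starting at a1 and ending at b1.
Cell b3 has only two open neighbours (a3 and c3), so the path must pass straight through it: one of those is the cell it's entered from and the other is where it exits.
Route from a1: 2× down (reaching a3), 3× right (reaching d3), 2× up (reaching d1), 2× left (reaching b1) — 9 moves in all.
Check: all 10 open cells covered.

a1 a2 a3 b3 c3 d3 d2 d1 c1 b1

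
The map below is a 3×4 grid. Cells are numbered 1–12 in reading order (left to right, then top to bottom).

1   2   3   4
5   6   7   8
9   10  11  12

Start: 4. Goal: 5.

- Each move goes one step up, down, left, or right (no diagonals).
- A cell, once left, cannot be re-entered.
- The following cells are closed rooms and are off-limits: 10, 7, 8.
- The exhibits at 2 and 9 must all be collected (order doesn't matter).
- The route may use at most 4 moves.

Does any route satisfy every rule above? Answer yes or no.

no

9 must be visited but has only one open neighbour (5), and it is neither the start nor the goal — the route would have to enter and leave through 5, re-entering it.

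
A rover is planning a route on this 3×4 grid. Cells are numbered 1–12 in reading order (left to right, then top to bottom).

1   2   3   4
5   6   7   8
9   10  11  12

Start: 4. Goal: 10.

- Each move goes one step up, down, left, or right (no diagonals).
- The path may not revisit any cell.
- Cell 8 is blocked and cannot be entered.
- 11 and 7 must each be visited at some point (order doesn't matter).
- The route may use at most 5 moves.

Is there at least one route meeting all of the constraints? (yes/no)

yes

One route that works: 4 → 3 → 7 → 11 → 10.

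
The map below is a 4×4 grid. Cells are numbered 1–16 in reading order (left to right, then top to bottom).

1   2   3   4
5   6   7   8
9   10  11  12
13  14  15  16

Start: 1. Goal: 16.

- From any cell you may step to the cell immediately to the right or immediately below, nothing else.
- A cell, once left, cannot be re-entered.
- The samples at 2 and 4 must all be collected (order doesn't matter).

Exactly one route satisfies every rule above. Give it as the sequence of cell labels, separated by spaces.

Moves only go right or down, so the column and row indices never decrease.
Route from 1: 3× right (reaching 4), 3× down (reaching 16) — 6 moves in all.
Check: all required cells visited.

1 2 3 4 8 12 16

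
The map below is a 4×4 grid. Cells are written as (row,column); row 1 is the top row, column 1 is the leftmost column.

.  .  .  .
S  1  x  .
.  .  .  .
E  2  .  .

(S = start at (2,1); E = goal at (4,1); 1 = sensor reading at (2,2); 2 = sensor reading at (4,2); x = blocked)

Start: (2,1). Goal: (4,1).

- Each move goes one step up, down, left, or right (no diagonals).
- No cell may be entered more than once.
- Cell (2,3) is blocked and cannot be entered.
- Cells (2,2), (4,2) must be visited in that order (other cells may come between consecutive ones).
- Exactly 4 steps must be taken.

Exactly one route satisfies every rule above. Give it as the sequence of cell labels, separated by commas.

The waypoints must appear in the order (2,2), (4,2), with no cell reused.
Route from (2,1): right 1 to (2,2), down 2 to (4,2), left 1 to (4,1) — 4 moves in all.
Check: order respected (1 at step 1, 2 at step 3); 4 moves as required.

(2,1), (2,2), (3,2), (4,2), (4,1)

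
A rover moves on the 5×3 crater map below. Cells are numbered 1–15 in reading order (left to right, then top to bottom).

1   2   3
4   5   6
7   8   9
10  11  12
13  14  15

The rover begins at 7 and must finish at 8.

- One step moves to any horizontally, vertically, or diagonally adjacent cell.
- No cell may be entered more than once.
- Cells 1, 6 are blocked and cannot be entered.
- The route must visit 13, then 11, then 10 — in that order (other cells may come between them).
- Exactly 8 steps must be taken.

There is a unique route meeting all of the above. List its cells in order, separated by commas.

7, 5, 9, 12, 14, 13, 11, 10, 8

The waypoints must appear in the order 13, 11, 10, with no cell reused.
Route from 7: up-right to 5, down-right to 9, down to 12, down-left to 14, left to 13, up-right to 11, left to 10, up-right to 8 — 8 moves in all.
Check: order respected (13 at step 5, 11 at step 6, 10 at step 7); 8 moves as required.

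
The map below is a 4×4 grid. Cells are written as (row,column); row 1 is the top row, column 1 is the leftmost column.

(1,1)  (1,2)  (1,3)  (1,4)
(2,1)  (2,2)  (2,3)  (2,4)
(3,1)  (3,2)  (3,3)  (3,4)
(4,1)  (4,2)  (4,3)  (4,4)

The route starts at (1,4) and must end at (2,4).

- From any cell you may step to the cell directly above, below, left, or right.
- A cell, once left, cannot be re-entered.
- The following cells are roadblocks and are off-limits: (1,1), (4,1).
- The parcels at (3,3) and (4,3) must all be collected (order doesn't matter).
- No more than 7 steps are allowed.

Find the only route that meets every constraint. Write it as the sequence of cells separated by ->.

(1,4) -> (1,3) -> (2,3) -> (3,3) -> (4,3) -> (4,4) -> (3,4) -> (2,4)

Any route must reach (3,3) and (4,3) and still end at (2,4) within 7 moves, so the order of the required stops is forced.
Route from (1,4): left 1 to (1,3), down 3 to (4,3), right 1 to (4,4), up 2 to (2,4) — 7 moves in all.
Check: all required cells visited; 7 ≤ 7 moves.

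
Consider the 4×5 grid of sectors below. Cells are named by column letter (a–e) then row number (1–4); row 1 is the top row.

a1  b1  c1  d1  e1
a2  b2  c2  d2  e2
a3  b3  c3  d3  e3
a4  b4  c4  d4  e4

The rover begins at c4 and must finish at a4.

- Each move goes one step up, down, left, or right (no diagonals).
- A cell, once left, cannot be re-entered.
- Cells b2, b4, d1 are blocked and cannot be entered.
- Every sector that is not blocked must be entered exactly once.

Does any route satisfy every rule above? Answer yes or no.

Cell e1 has only one open neighbour but is neither the start nor the goal, so a Hamiltonian route would have to both enter and leave it through the same neighbour — impossible without revisiting.

no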